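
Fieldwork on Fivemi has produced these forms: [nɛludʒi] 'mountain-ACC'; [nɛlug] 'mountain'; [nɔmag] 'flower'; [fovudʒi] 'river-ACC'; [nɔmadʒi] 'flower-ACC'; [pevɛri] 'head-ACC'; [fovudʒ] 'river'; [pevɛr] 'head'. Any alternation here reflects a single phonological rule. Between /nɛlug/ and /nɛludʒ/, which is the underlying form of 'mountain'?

/nɛlug/

In [nɛlug] and [nɛludʒi] the final segment of 'mountain' alternates: [g] ~ [dʒ].
But 'river' keeps [dʒ] in both environments ([fovudʒ], [fovudʒi]), so there is no rule changing /dʒ/ to [g] in isolation.
The underlying segment must be /g/; /g/ becomes palato-alveolar [dʒ] before a front vowel, yielding [dʒ] there.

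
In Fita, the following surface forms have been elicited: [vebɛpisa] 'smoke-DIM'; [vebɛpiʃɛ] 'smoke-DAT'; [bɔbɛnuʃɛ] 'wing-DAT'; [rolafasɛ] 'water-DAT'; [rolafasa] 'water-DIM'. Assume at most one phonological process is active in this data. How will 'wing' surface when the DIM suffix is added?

The stem for 'smoke' ends in [s] in [vebɛpisa] but [ʃ] in [vebɛpiʃɛ].
If /s/ were underlying and a rule turned it into [ʃ] before the DAT suffix, 'water' would also alternate; but it has [s] in both [rolafasa] and [rolafasɛ].
The underlying segment must be /ʃ/; palato-alveolar /ʃ/ becomes [s] when no front vowel follows, yielding [s] there.
The one attested form of 'wing', [bɔbɛnuʃɛ], shows underlying /bɔbɛnuʃ/. Applying the same rule when no front vowel follows gives [bɔbɛnusa].

[bɔbɛnusa]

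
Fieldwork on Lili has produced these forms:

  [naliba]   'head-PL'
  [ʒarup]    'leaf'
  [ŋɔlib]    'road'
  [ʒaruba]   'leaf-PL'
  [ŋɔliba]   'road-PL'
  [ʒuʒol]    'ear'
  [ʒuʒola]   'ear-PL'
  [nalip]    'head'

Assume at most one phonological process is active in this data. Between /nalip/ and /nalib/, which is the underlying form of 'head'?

/nalip/

The stem for 'head' ends in [b] in [naliba] but [p] in [nalip].
But 'road' keeps [b] in both environments ([ŋɔliba], [ŋɔlib]), so there is no rule changing /b/ to [p] in isolation.
So /p/ is underlying, and a rule of intervocalic voicing — voiceless stops become voiced between vowels — gives [b].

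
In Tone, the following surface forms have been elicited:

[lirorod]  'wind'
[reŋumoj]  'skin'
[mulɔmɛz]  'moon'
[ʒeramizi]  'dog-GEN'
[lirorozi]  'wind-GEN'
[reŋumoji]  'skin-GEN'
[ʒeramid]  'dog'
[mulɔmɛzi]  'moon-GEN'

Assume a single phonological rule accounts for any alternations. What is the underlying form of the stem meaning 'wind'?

/lirorod/

The root 'wind' surfaces as [lirorozi] and [lirorod], with a stem-final [z] ~ [d] alternation.
If /z/ were underlying and a rule turned it into [d] in isolation, 'moon' would also alternate; but it has [z] in both [mulɔmɛzi] and [mulɔmɛz].
So /d/ is underlying, and a rule of intervocalic spirantization — voiced stops become fricatives between vowels — gives [z].
Hence 'wind' is /lirorod/ underlyingly.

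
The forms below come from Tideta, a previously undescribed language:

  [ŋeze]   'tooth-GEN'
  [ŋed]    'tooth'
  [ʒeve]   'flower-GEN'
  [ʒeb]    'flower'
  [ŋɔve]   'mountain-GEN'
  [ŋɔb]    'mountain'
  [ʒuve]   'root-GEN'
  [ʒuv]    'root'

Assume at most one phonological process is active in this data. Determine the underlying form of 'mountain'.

/ŋɔb/

In [ŋɔve] and [ŋɔb] the final segment of 'mountain' alternates: [v] ~ [b].
Compare 'root', with invariant [v] in [ʒuve] and [ʒuv]: an analysis with underlying /v/ and a rule producing [b] in isolation would wrongly predict alternation here too.
The underlying segment must be /b/; voiced stops become fricatives between vowels, yielding [v] there.
So 'mountain' = /ŋɔb/.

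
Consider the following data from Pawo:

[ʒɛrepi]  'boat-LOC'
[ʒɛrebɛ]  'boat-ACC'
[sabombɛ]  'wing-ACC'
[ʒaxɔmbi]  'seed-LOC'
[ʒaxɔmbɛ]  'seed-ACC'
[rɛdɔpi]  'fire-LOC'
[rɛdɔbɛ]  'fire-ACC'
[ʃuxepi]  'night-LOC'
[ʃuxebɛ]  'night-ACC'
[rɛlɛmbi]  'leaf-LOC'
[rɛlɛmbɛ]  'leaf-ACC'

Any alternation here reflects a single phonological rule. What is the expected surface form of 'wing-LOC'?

The LOC morpheme has two allomorphs, [-bi] and [-pi].
By contrast the ACC suffix keeps its initial [b] throughout — that segment must be underlying.
So the underlying form is /-pi/, and voiceless stops become voiced after a nasal.
After 'wing', which ends in a nasal, the suffix surfaces as [-bi], giving [sabombi].

[sabombi]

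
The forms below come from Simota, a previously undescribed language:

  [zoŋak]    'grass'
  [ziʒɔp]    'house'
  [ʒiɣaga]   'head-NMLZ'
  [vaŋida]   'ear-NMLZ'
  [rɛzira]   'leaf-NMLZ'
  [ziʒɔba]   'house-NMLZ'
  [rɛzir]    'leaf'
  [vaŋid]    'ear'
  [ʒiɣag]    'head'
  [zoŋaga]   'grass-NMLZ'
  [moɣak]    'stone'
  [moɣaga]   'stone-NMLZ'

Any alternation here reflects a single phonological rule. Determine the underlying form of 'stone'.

/moɣak/

'stone' shows [k] ~ [g] at the end of the stem ([moɣak] vs [moɣaga]).
If /g/ were underlying and a rule turned it into [k] in isolation, 'head' would also alternate; but it has [g] in both [ʒiɣag] and [ʒiɣaga].
So /k/ is underlying, and a rule of intervocalic voicing — voiceless stops become voiced between vowels — gives [g].
The underlying form of 'stone' is therefore /moɣak/.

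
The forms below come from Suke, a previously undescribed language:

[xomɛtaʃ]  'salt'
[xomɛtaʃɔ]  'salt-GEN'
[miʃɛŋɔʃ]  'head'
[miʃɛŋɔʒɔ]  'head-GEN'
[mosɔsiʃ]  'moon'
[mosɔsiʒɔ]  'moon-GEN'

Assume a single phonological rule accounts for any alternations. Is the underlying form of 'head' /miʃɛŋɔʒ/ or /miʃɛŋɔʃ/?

/miʃɛŋɔʒ/

'head' shows [ʃ] ~ [ʒ] at the end of the stem ([miʃɛŋɔʃ] vs [miʃɛŋɔʒɔ]).
But 'salt' keeps [ʃ] in both environments ([xomɛtaʃ], [xomɛtaʃɔ]), so there is no rule changing /ʃ/ to [ʒ] before the GEN suffix.
So /ʒ/ is underlying, and a rule of word-final obstruent devoicing — voiced obstruents become voiceless word-finally — gives [ʃ].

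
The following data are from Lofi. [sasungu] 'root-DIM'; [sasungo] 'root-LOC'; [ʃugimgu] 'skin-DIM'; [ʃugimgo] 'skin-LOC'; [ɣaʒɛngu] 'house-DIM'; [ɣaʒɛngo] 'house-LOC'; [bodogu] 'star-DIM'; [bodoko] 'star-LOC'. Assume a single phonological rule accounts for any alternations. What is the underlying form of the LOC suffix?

The LOC suffix surfaces as [-go] and [-ko], depending on the final segment of the stem.
By contrast the DIM suffix keeps its initial [g] throughout — that segment must be underlying.
The LOC suffix is therefore /-ko/ underlyingly, with post-nasal voicing: voiceless stops become voiced after a nasal.

/-ko/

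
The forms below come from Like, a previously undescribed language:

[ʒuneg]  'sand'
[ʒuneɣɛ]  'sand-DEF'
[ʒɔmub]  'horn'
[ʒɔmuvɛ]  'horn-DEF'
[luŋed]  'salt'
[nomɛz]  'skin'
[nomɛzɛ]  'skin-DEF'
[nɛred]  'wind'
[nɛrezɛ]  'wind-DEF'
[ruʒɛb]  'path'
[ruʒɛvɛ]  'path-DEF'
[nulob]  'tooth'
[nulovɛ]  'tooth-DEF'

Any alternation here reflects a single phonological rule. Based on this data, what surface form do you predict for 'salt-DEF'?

The root 'wind' surfaces as [nɛred] and [nɛrezɛ], with a stem-final [d] ~ [z] alternation.
But 'skin' keeps [z] in both environments ([nomɛz], [nomɛzɛ]), so there is no rule changing /z/ to [d] in isolation.
The alternation reflects intervocalic spirantization: voiced stops become fricatives between vowels. /d/ is underlying.
The one attested form of 'salt', [luŋed], shows underlying /luŋed/. Applying the same rule between vowels gives [luŋezɛ].

[luŋezɛ]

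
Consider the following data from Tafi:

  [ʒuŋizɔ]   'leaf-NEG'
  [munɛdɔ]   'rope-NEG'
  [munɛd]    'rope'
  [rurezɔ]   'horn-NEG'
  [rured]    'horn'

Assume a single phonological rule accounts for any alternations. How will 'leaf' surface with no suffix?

The stem for 'horn' ends in [z] in [rurezɔ] but [d] in [rured].
The stem 'rope' ([munɛdɔ], [munɛd]) shows [d] unchanged in both environments, so [d] cannot be basic with [z] derived before the NEG suffix.
Therefore /z/ is basic and [d] is derived by word-final hardening (voiced fricatives become stops word-finally).
From [ʒuŋizɔ] the stem 'leaf' is /ʒuŋiz/; word-finally this yields [ʒuŋid].

[ʒuŋid]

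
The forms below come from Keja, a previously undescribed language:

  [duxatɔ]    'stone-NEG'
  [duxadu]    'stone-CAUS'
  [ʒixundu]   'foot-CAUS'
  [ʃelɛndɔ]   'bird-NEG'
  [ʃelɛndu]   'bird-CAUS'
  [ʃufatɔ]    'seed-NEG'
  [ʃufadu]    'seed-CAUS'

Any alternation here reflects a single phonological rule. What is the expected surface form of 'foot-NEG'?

[ʒixundɔ]

The NEG suffix surfaces as [-dɔ] and [-tɔ], depending on the final segment of the stem.
The CAUS suffix, which begins with [d], is invariant after every stem; so [d] is not altered by any rule here.
The NEG suffix is therefore /-tɔ/ underlyingly, with post-nasal voicing: voiceless stops become voiced after a nasal.
After 'foot', which ends in a nasal, the suffix surfaces as [-dɔ], giving [ʒixundɔ].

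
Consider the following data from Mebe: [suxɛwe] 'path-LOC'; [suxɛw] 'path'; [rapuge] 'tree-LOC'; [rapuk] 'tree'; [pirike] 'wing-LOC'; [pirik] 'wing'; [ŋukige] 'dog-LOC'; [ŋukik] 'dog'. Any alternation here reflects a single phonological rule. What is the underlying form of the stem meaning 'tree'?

/rapug/

The root 'tree' surfaces as [rapuge] and [rapuk], with a stem-final [g] ~ [k] alternation.
But 'wing' keeps [k] in both environments ([pirike], [pirik]), so there is no rule changing /k/ to [g] before the LOC suffix.
So /g/ is underlying, and a rule of word-final obstruent devoicing — voiced obstruents become voiceless word-finally — gives [k].
So 'tree' = /rapug/.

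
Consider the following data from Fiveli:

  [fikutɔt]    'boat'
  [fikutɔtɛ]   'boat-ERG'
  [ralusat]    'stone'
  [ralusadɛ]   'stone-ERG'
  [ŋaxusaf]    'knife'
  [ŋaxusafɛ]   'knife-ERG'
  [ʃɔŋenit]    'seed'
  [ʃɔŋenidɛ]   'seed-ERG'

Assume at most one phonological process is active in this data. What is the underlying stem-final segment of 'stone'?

/d/

The stem for 'stone' ends in [t] in [ralusat] but [d] in [ralusadɛ].
Compare 'boat', with invariant [t] in [fikutɔt] and [fikutɔtɛ]: an analysis with underlying /t/ and a rule producing [d] before the ERG suffix would wrongly predict alternation here too.
The alternation reflects word-final obstruent devoicing: voiced obstruents become voiceless word-finally. /d/ is underlying.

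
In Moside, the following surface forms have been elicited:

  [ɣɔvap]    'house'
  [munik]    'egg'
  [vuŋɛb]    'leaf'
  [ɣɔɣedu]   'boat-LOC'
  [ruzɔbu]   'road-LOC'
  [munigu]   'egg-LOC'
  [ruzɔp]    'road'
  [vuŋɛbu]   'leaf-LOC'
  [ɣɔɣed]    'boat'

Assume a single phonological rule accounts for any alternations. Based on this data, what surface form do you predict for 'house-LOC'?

The stem for 'road' ends in [b] in [ruzɔbu] but [p] in [ruzɔp].
If /b/ were underlying and a rule turned it into [p] in isolation, 'leaf' would also alternate; but it has [b] in both [vuŋɛbu] and [vuŋɛb].
So /p/ is underlying, and a rule of intervocalic voicing — voiceless stops become voiced between vowels — gives [b].
The one attested form of 'house', [ɣɔvap], shows underlying /ɣɔvap/. Applying the same rule between vowels gives [ɣɔvabu].

[ɣɔvabu]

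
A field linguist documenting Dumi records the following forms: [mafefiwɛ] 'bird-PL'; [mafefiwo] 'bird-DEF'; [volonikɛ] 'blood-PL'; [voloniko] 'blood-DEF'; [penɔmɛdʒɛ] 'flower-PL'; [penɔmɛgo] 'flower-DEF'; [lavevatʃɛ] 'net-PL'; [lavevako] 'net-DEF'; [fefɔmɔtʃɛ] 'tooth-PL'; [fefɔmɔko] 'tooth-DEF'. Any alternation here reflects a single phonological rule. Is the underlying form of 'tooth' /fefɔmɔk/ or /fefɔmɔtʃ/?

/fefɔmɔtʃ/

The stem for 'tooth' ends in [tʃ] in [fefɔmɔtʃɛ] but [k] in [fefɔmɔko].
If /k/ were underlying and a rule turned it into [tʃ] before the PL suffix, 'blood' would also alternate; but it has [k] in both [volonikɛ] and [voloniko].
So /tʃ/ is underlying, and a rule of depalatalization — palato-alveolar /tʃ/ and /dʒ/ become [k] and [g] when no front vowel follows — gives [k].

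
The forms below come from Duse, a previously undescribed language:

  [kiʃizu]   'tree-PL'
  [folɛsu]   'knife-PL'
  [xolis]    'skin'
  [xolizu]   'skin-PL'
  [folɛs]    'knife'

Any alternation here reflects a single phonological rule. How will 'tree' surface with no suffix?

The root 'skin' surfaces as [xolizu] and [xolis], with a stem-final [z] ~ [s] alternation.
The stem 'knife' ([folɛsu], [folɛs]) shows [s] unchanged in both environments, so [s] cannot be basic with [z] derived before the PL suffix.
Therefore /z/ is basic and [s] is derived by word-final obstruent devoicing (voiced obstruents become voiceless word-finally).
From [kiʃizu] the stem 'tree' is /kiʃiz/; word-finally this yields [kiʃis].

[kiʃis]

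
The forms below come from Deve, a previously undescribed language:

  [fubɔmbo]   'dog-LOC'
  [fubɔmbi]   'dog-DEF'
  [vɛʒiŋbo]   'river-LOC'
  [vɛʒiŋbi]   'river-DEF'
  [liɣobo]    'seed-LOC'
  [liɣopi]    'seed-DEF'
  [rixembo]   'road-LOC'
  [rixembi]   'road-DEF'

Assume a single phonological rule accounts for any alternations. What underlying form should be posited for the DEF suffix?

The DEF morpheme has two allomorphs, [-bi] and [-pi].
By contrast the LOC suffix keeps its initial [b] throughout — that segment must be underlying.
The DEF suffix is therefore /-pi/ underlyingly, with post-nasal voicing: voiceless stops become voiced after a nasal.

/-pi/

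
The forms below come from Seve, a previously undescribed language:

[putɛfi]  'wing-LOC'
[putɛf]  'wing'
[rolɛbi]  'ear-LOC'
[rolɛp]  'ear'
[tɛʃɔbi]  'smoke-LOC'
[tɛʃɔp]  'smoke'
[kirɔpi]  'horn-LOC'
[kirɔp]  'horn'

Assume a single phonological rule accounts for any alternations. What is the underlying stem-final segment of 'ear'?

/b/

'ear' shows [b] ~ [p] at the end of the stem ([rolɛbi] vs [rolɛp]).
But 'horn' keeps [p] in both environments ([kirɔpi], [kirɔp]), so there is no rule changing /p/ to [b] before the LOC suffix.
The underlying segment must be /b/; voiced obstruents become voiceless word-finally, yielding [p] there.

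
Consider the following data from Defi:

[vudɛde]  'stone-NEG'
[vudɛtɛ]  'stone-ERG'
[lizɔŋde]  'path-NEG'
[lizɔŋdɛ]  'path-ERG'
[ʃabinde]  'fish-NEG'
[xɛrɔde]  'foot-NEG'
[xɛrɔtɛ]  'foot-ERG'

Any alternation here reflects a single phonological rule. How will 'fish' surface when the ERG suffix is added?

[ʃabindɛ]

The ERG suffix surfaces as [-dɛ] and [-tɛ], depending on the final segment of the stem.
By contrast the NEG suffix keeps its initial [d] throughout — that segment must be underlying.
The ERG suffix is therefore /-tɛ/ underlyingly, with post-nasal voicing: voiceless stops become voiced after a nasal.
After 'fish', which ends in a nasal, the suffix surfaces as [-dɛ], giving [ʃabindɛ].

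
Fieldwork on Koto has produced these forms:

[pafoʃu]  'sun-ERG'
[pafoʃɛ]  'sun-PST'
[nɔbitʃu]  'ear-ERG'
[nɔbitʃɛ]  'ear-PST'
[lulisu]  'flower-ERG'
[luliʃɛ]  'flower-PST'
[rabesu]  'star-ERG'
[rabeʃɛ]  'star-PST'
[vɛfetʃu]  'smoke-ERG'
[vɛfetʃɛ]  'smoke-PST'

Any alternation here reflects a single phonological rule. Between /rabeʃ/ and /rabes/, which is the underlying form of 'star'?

The stem for 'star' ends in [s] in [rabesu] but [ʃ] in [rabeʃɛ].
But 'sun' keeps [ʃ] in both environments ([pafoʃu], [pafoʃɛ]), so there is no rule changing /ʃ/ to [s] before the ERG suffix.
The alternation reflects palatalization before a front vowel: /s/ becomes palato-alveolar [ʃ] before a front vowel. /s/ is underlying.

/rabes/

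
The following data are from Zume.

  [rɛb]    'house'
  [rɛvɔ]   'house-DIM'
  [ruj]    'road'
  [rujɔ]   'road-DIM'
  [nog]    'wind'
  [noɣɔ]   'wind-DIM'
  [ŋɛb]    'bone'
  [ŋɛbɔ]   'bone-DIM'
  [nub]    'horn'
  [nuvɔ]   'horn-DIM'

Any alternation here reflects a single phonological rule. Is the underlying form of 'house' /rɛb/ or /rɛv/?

/rɛv/

'house' shows [b] ~ [v] at the end of the stem ([rɛb] vs [rɛvɔ]).
But 'bone' keeps [b] in both environments ([ŋɛb], [ŋɛbɔ]), so there is no rule changing /b/ to [v] before the DIM suffix.
The underlying segment must be /v/; voiced fricatives become stops word-finally, yielding [b] there.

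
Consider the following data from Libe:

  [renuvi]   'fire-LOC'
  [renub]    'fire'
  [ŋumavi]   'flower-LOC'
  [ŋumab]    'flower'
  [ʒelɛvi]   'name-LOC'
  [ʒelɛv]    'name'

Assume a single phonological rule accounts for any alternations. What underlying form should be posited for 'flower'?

In [ŋumavi] and [ŋumab] the final segment of 'flower' alternates: [v] ~ [b].
The stem 'name' ([ʒelɛvi], [ʒelɛv]) shows [v] unchanged in both environments, so [v] cannot be basic with [b] derived in isolation.
So /b/ is underlying, and a rule of intervocalic spirantization — voiced stops become fricatives between vowels — gives [v].
Hence 'flower' is /ŋumab/ underlyingly.

/ŋumab/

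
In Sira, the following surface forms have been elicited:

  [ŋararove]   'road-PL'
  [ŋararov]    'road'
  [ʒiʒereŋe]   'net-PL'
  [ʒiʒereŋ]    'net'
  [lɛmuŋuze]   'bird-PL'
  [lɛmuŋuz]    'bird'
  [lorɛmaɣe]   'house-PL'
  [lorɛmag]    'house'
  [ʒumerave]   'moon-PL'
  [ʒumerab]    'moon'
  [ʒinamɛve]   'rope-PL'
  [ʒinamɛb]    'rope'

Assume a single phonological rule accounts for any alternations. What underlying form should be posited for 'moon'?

The stem for 'moon' ends in [v] in [ʒumerave] but [b] in [ʒumerab].
Compare 'road', with invariant [v] in [ŋararove] and [ŋararov]: an analysis with underlying /v/ and a rule producing [b] in isolation would wrongly predict alternation here too.
The alternation reflects intervocalic spirantization: voiced stops become fricatives between vowels. /b/ is underlying.

/ʒumerab/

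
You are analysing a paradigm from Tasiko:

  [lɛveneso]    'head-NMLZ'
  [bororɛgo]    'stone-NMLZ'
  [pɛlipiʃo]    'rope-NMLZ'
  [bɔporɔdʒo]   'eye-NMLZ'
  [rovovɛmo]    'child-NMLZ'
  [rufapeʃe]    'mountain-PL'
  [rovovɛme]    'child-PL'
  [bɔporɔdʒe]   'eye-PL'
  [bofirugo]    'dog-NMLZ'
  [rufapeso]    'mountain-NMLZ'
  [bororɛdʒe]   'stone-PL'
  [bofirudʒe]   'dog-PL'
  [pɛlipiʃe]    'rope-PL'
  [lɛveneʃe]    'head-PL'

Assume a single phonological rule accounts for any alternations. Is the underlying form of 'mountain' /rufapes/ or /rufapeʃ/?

In [rufapeʃe] and [rufapeso] the final segment of 'mountain' alternates: [ʃ] ~ [s].
But 'rope' keeps [ʃ] in both environments ([pɛlipiʃe], [pɛlipiʃo]), so there is no rule changing /ʃ/ to [s] before the NMLZ suffix.
So /s/ is underlying, and a rule of palatalization before a front vowel — /g/ and /s/ become palato-alveolar [dʒ] and [ʃ] before a front vowel — gives [ʃ].

/rufapes/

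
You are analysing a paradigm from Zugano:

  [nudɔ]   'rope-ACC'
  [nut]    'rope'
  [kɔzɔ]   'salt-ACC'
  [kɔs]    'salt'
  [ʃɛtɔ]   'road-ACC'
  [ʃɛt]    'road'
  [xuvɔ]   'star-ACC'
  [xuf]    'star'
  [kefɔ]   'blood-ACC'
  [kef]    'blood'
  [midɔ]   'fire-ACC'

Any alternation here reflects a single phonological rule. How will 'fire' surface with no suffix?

In [nudɔ] and [nut] the final segment of 'rope' alternates: [d] ~ [t].
Compare 'road', with invariant [t] in [ʃɛtɔ] and [ʃɛt]: an analysis with underlying /t/ and a rule producing [d] before the ACC suffix would wrongly predict alternation here too.
The alternation reflects word-final obstruent devoicing: voiced obstruents become voiceless word-finally. /d/ is underlying.
From [midɔ] the stem 'fire' is /mid/; word-finally this yields [mit].

[mit]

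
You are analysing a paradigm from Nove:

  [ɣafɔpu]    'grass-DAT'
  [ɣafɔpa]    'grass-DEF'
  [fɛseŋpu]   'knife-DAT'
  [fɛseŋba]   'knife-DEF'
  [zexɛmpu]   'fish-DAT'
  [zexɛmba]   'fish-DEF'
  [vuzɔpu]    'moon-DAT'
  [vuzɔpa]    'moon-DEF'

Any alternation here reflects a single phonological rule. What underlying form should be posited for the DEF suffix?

/-ba/

The DEF suffix surfaces as [-ba] and [-pa], depending on the final segment of the stem.
The DAT suffix, which begins with [p], is invariant after every stem; so [p] is not altered by any rule here.
The DEF suffix is therefore /-ba/ underlyingly, with post-vocalic devoicing: voiced stops become voiceless after a vowel.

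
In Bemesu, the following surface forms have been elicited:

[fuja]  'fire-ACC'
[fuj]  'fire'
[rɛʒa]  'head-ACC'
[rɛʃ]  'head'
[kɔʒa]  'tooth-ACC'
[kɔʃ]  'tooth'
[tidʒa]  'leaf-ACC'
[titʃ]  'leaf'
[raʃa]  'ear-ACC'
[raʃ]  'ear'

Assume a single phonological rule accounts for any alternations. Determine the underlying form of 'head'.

/rɛʒ/

In [rɛʒa] and [rɛʃ] the final segment of 'head' alternates: [ʒ] ~ [ʃ].
If /ʃ/ were underlying and a rule turned it into [ʒ] before the ACC suffix, 'ear' would also alternate; but it has [ʃ] in both [raʃa] and [raʃ].
Therefore /ʒ/ is basic and [ʃ] is derived by word-final obstruent devoicing (voiced obstruents become voiceless word-finally).
Hence 'head' is /rɛʒ/ underlyingly.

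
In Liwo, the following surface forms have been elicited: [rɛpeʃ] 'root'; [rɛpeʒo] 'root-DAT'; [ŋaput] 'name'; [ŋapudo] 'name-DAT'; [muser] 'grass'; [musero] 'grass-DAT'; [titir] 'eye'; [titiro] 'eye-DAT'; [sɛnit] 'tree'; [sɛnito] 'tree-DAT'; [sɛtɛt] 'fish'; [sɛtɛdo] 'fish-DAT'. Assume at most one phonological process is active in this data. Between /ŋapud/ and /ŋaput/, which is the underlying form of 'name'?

The root 'name' surfaces as [ŋaput] and [ŋapudo], with a stem-final [t] ~ [d] alternation.
The stem 'tree' ([sɛnit], [sɛnito]) shows [t] unchanged in both environments, so [t] cannot be basic with [d] derived before the DAT suffix.
The underlying segment must be /d/; voiced obstruents become voiceless word-finally, yielding [t] there.

/ŋapud/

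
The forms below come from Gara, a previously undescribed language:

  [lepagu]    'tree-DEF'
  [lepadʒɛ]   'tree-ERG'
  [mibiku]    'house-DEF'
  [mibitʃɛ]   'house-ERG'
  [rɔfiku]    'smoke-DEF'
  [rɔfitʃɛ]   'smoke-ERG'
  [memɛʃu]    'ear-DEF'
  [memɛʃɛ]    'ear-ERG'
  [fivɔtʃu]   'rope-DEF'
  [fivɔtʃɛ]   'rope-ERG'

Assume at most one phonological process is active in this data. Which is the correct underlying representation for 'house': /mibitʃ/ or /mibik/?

/mibik/

'house' shows [k] ~ [tʃ] at the end of the stem ([mibiku] vs [mibitʃɛ]).
If /tʃ/ were underlying and a rule turned it into [k] before the DEF suffix, 'rope' would also alternate; but it has [tʃ] in both [fivɔtʃu] and [fivɔtʃɛ].
So /k/ is underlying, and a rule of palatalization before a front vowel — /k/ and /g/ become palato-alveolar [tʃ] and [dʒ] before a front vowel — gives [tʃ].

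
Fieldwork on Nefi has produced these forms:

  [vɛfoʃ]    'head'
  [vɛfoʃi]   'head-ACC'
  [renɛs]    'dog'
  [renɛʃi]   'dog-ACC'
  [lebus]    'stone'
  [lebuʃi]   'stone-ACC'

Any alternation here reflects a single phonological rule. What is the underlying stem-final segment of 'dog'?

/s/

'dog' shows [s] ~ [ʃ] at the end of the stem ([renɛs] vs [renɛʃi]).
The stem 'head' ([vɛfoʃ], [vɛfoʃi]) shows [ʃ] unchanged in both environments, so [ʃ] cannot be basic with [s] derived in isolation.
So /s/ is underlying, and a rule of palatalization before a front vowel — /s/ becomes palato-alveolar [ʃ] before a front vowel — gives [ʃ].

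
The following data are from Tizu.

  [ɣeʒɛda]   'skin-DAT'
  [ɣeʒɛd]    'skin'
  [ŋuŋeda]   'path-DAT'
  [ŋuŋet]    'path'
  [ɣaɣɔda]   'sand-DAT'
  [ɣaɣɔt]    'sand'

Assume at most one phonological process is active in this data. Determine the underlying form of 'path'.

The stem for 'path' ends in [d] in [ŋuŋeda] but [t] in [ŋuŋet].
The stem 'skin' ([ɣeʒɛda], [ɣeʒɛd]) shows [d] unchanged in both environments, so [d] cannot be basic with [t] derived in isolation.
So /t/ is underlying, and a rule of intervocalic voicing — voiceless stops become voiced between vowels — gives [d].

/ŋuŋet/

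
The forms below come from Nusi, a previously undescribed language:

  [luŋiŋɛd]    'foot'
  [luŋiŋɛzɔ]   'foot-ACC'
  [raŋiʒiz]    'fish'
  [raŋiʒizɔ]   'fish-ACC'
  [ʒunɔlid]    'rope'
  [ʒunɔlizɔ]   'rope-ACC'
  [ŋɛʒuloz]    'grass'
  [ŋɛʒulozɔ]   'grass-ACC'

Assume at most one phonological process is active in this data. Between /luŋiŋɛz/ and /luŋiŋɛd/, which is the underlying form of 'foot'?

/luŋiŋɛd/

In [luŋiŋɛd] and [luŋiŋɛzɔ] the final segment of 'foot' alternates: [d] ~ [z].
If /z/ were underlying and a rule turned it into [d] in isolation, 'grass' would also alternate; but it has [z] in both [ŋɛʒuloz] and [ŋɛʒulozɔ].
The underlying segment must be /d/; voiced stops become fricatives between vowels, yielding [z] there.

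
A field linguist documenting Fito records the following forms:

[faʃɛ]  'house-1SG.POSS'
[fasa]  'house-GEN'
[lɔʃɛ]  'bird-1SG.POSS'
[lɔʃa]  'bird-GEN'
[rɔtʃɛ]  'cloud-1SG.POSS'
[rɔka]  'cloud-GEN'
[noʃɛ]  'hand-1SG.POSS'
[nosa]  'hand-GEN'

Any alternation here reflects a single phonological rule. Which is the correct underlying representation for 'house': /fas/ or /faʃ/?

The root 'house' surfaces as [faʃɛ] and [fasa], with a stem-final [ʃ] ~ [s] alternation.
But 'bird' keeps [ʃ] in both environments ([lɔʃɛ], [lɔʃa]), so there is no rule changing /ʃ/ to [s] before the GEN suffix.
Therefore /s/ is basic and [ʃ] is derived by palatalization before a front vowel (/k/ and /s/ become palato-alveolar [tʃ] and [ʃ] before a front vowel).

/fas/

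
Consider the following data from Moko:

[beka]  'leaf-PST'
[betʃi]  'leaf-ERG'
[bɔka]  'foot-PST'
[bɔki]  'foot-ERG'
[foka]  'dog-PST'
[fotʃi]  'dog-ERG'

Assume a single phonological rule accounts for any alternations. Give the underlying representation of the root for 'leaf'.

The root 'leaf' surfaces as [beka] and [betʃi], with a stem-final [k] ~ [tʃ] alternation.
If /k/ were underlying and a rule turned it into [tʃ] before the ERG suffix, 'foot' would also alternate; but it has [k] in both [bɔka] and [bɔki].
The underlying segment must be /tʃ/; palato-alveolar /tʃ/ becomes [k] when no front vowel follows, yielding [k] there.

/betʃ/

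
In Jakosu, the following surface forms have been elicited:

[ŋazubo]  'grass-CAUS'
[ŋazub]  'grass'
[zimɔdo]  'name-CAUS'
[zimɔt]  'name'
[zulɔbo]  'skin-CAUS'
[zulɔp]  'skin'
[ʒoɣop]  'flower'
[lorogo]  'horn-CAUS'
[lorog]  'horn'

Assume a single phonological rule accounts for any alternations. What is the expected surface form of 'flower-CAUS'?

[ʒoɣobo]

The stem for 'skin' ends in [b] in [zulɔbo] but [p] in [zulɔp].
But 'grass' keeps [b] in both environments ([ŋazubo], [ŋazub]), so there is no rule changing /b/ to [p] in isolation.
The underlying segment must be /p/; voiceless stops become voiced between vowels, yielding [b] there.
From [ʒoɣop] the stem 'flower' is /ʒoɣop/; between vowels this yields [ʒoɣobo].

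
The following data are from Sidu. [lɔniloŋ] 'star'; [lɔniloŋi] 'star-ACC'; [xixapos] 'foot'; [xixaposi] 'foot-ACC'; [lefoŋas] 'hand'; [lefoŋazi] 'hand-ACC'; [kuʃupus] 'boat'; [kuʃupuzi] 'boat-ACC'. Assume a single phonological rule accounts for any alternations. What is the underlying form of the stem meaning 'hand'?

'hand' shows [s] ~ [z] at the end of the stem ([lefoŋas] vs [lefoŋazi]).
But 'foot' keeps [s] in both environments ([xixapos], [xixaposi]), so there is no rule changing /s/ to [z] before the ACC suffix.
The underlying segment must be /z/; voiced obstruents become voiceless word-finally, yielding [s] there.

/lefoŋaz/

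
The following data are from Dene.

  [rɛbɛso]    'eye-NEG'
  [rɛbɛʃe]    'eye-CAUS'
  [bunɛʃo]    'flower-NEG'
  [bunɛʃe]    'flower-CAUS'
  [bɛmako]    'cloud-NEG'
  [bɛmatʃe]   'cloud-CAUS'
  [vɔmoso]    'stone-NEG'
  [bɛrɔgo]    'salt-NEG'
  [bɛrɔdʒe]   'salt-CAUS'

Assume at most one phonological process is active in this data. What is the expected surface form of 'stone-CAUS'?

The root 'eye' surfaces as [rɛbɛso] and [rɛbɛʃe], with a stem-final [s] ~ [ʃ] alternation.
Compare 'flower', with invariant [ʃ] in [bunɛʃo] and [bunɛʃe]: an analysis with underlying /ʃ/ and a rule producing [s] before the NEG suffix would wrongly predict alternation here too.
So /s/ is underlying, and a rule of palatalization before a front vowel — /k/, /g/ and /s/ become palato-alveolar [tʃ], [dʒ] and [ʃ] before a front vowel — gives [ʃ].
The one attested form of 'stone', [vɔmoso], shows underlying /vɔmos/. Applying the same rule before a front vowel gives [vɔmoʃe].

[vɔmoʃe]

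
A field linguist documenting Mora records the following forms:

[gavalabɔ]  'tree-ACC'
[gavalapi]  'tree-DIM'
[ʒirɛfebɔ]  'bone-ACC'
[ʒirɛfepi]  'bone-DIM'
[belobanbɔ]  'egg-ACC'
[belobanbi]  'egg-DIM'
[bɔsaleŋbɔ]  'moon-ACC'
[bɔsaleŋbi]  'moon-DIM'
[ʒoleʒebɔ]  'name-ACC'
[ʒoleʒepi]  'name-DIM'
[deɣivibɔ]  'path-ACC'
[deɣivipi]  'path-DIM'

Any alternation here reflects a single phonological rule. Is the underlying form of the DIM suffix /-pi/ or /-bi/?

/-pi/

The DIM morpheme has two allomorphs, [-bi] and [-pi].
The ACC suffix, which begins with [b], is invariant after every stem; so [b] is not altered by any rule here.
So the underlying form is /-pi/, and voiceless stops become voiced after a nasal.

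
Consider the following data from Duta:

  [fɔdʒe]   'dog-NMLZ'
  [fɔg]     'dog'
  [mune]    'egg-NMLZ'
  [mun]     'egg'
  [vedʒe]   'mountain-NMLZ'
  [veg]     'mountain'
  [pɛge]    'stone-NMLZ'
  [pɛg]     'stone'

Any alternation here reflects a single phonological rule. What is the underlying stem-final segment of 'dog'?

The root 'dog' surfaces as [fɔdʒe] and [fɔg], with a stem-final [dʒ] ~ [g] alternation.
If /g/ were underlying and a rule turned it into [dʒ] before the NMLZ suffix, 'stone' would also alternate; but it has [g] in both [pɛge] and [pɛg].
The alternation reflects depalatalization: palato-alveolar /dʒ/ becomes [g] when no front vowel follows. /dʒ/ is underlying.

/dʒ/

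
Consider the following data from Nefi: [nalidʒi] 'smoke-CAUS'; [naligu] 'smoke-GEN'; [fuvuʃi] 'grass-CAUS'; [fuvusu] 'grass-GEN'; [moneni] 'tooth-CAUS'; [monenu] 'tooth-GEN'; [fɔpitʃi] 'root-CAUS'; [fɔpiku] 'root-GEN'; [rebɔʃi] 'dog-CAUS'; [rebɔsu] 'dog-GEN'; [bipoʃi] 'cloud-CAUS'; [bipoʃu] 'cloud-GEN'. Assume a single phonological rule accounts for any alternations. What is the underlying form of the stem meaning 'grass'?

The root 'grass' surfaces as [fuvuʃi] and [fuvusu], with a stem-final [ʃ] ~ [s] alternation.
Compare 'cloud', with invariant [ʃ] in [bipoʃi] and [bipoʃu]: an analysis with underlying /ʃ/ and a rule producing [s] before the GEN suffix would wrongly predict alternation here too.
Therefore /s/ is basic and [ʃ] is derived by palatalization before a front vowel (/k/, /g/ and /s/ become palato-alveolar [tʃ], [dʒ] and [ʃ] before a front vowel).

/fuvus/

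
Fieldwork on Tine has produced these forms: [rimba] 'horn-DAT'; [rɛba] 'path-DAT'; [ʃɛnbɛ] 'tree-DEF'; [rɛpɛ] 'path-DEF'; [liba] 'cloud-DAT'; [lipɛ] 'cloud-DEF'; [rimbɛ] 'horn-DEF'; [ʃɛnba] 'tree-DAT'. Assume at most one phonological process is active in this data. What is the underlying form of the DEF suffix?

The DEF suffix surfaces as [-bɛ] and [-pɛ], depending on the final segment of the stem.
The DAT suffix, which begins with [b], is invariant after every stem; so [b] is not altered by any rule here.
The DEF suffix is therefore /-pɛ/ underlyingly, with post-nasal voicing: voiceless stops become voiced after a nasal.

/-pɛ/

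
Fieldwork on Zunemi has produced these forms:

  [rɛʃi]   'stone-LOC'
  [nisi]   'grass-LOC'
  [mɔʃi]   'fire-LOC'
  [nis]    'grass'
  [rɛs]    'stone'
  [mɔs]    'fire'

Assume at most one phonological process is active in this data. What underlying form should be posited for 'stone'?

/rɛʃ/

In [rɛs] and [rɛʃi] the final segment of 'stone' alternates: [s] ~ [ʃ].
But 'grass' keeps [s] in both environments ([nis], [nisi]), so there is no rule changing /s/ to [ʃ] before the LOC suffix.
Therefore /ʃ/ is basic and [s] is derived by depalatalization (palato-alveolar /ʃ/ becomes [s] when no front vowel follows).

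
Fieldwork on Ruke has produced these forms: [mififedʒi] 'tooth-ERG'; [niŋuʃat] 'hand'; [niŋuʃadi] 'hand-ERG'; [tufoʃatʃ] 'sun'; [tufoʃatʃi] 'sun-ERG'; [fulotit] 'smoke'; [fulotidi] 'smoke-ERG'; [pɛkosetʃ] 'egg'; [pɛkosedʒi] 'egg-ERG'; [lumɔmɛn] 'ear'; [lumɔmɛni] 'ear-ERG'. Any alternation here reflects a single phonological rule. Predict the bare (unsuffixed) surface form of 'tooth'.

[mififetʃ]

In [pɛkosetʃ] and [pɛkosedʒi] the final segment of 'egg' alternates: [tʃ] ~ [dʒ].
But 'sun' keeps [tʃ] in both environments ([tufoʃatʃ], [tufoʃatʃi]), so there is no rule changing /tʃ/ to [dʒ] before the ERG suffix.
So /dʒ/ is underlying, and a rule of word-final obstruent devoicing — voiced obstruents become voiceless word-finally — gives [tʃ].
From [mififedʒi] the stem 'tooth' is /mififedʒ/; word-finally this yields [mififetʃ].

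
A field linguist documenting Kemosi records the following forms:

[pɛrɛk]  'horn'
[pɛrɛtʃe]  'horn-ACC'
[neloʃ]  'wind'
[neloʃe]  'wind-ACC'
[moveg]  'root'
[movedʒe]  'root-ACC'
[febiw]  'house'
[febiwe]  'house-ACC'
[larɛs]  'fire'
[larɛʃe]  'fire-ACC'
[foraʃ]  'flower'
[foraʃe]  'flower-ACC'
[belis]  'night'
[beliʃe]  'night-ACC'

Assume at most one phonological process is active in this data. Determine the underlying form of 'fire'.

In [larɛs] and [larɛʃe] the final segment of 'fire' alternates: [s] ~ [ʃ].
Compare 'flower', with invariant [ʃ] in [foraʃ] and [foraʃe]: an analysis with underlying /ʃ/ and a rule producing [s] in isolation would wrongly predict alternation here too.
The alternation reflects palatalization before a front vowel: /k/, /g/ and /s/ become palato-alveolar [tʃ], [dʒ] and [ʃ] before a front vowel. /s/ is underlying.

/larɛs/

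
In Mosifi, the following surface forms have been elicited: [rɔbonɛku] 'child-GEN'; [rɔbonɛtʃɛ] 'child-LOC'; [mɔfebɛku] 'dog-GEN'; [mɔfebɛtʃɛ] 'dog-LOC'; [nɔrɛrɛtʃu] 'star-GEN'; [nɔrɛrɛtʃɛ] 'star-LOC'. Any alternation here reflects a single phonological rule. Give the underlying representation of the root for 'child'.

In [rɔbonɛku] and [rɔbonɛtʃɛ] the final segment of 'child' alternates: [k] ~ [tʃ].
Compare 'star', with invariant [tʃ] in [nɔrɛrɛtʃu] and [nɔrɛrɛtʃɛ]: an analysis with underlying /tʃ/ and a rule producing [k] before the GEN suffix would wrongly predict alternation here too.
So /k/ is underlying, and a rule of palatalization before a front vowel — /k/ becomes palato-alveolar [tʃ] before a front vowel — gives [tʃ].

/rɔbonɛk/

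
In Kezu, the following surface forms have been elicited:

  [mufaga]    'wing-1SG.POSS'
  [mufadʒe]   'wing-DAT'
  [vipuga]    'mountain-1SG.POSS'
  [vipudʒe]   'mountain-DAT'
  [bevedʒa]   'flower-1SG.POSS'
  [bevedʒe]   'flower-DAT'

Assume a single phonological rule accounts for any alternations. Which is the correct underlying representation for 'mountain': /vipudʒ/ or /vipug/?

/vipug/

The stem for 'mountain' ends in [g] in [vipuga] but [dʒ] in [vipudʒe].
But 'flower' keeps [dʒ] in both environments ([bevedʒa], [bevedʒe]), so there is no rule changing /dʒ/ to [g] before the 1SG.POSS suffix.
Therefore /g/ is basic and [dʒ] is derived by palatalization before a front vowel (/g/ becomes palato-alveolar [dʒ] before a front vowel).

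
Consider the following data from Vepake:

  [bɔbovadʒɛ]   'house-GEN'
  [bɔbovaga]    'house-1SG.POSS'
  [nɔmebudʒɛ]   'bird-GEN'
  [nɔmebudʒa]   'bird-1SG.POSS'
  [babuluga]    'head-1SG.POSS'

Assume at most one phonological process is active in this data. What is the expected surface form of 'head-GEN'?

The stem for 'house' ends in [dʒ] in [bɔbovadʒɛ] but [g] in [bɔbovaga].
The stem 'bird' ([nɔmebudʒɛ], [nɔmebudʒa]) shows [dʒ] unchanged in both environments, so [dʒ] cannot be basic with [g] derived before the 1SG.POSS suffix.
Therefore /g/ is basic and [dʒ] is derived by palatalization before a front vowel (/g/ becomes palato-alveolar [dʒ] before a front vowel).
From [babuluga] the stem 'head' is /babulug/; before a front vowel this yields [babuludʒɛ].

[babuludʒɛ]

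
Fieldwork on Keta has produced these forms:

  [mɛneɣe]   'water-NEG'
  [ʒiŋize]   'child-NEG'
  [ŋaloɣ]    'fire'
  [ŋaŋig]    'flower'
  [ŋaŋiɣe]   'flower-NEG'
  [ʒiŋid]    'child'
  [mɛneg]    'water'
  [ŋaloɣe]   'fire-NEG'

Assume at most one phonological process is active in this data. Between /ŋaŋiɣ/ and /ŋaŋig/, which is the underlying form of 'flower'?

The root 'flower' surfaces as [ŋaŋiɣe] and [ŋaŋig], with a stem-final [ɣ] ~ [g] alternation.
Compare 'fire', with invariant [ɣ] in [ŋaloɣe] and [ŋaloɣ]: an analysis with underlying /ɣ/ and a rule producing [g] in isolation would wrongly predict alternation here too.
The underlying segment must be /g/; voiced stops become fricatives between vowels, yielding [ɣ] there.

/ŋaŋig/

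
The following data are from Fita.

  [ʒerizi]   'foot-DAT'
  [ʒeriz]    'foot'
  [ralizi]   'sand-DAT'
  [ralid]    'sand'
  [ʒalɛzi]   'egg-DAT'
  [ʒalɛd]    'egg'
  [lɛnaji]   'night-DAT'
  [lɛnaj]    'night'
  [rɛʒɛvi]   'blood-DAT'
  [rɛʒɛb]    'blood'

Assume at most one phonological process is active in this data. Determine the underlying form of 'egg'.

/ʒalɛd/

In [ʒalɛzi] and [ʒalɛd] the final segment of 'egg' alternates: [z] ~ [d].
If /z/ were underlying and a rule turned it into [d] in isolation, 'foot' would also alternate; but it has [z] in both [ʒerizi] and [ʒeriz].
So /d/ is underlying, and a rule of intervocalic spirantization — voiced stops become fricatives between vowels — gives [z].
Hence 'egg' is /ʒalɛd/ underlyingly.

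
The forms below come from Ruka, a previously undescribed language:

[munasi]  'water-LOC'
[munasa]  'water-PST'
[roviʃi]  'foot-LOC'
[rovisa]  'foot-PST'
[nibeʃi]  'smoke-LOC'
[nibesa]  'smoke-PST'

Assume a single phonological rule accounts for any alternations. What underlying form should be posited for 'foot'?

/roviʃ/

The root 'foot' surfaces as [roviʃi] and [rovisa], with a stem-final [ʃ] ~ [s] alternation.
Compare 'water', with invariant [s] in [munasi] and [munasa]: an analysis with underlying /s/ and a rule producing [ʃ] before the LOC suffix would wrongly predict alternation here too.
Therefore /ʃ/ is basic and [s] is derived by depalatalization (palato-alveolar /ʃ/ becomes [s] when no front vowel follows).
So 'foot' = /roviʃ/.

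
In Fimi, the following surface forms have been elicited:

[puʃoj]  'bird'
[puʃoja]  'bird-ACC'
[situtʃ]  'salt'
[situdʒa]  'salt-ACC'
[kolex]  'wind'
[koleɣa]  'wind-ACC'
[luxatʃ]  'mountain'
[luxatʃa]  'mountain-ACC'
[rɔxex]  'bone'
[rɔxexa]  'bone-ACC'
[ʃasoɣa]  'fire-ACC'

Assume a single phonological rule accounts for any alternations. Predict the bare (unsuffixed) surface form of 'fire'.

[ʃasox]

The stem for 'wind' ends in [x] in [kolex] but [ɣ] in [koleɣa].
Compare 'bone', with invariant [x] in [rɔxex] and [rɔxexa]: an analysis with underlying /x/ and a rule producing [ɣ] before the ACC suffix would wrongly predict alternation here too.
So /ɣ/ is underlying, and a rule of word-final obstruent devoicing — voiced obstruents become voiceless word-finally — gives [x].
The one attested form of 'fire', [ʃasoɣa], shows underlying /ʃasoɣ/. Applying the same rule word-finally gives [ʃasox].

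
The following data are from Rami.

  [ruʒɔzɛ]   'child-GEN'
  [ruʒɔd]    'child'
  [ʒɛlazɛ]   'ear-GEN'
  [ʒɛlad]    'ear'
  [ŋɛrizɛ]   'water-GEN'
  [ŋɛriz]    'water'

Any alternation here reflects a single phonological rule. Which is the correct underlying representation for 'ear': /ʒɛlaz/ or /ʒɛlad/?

/ʒɛlad/

In [ʒɛlazɛ] and [ʒɛlad] the final segment of 'ear' alternates: [z] ~ [d].
The stem 'water' ([ŋɛrizɛ], [ŋɛriz]) shows [z] unchanged in both environments, so [z] cannot be basic with [d] derived in isolation.
Therefore /d/ is basic and [z] is derived by intervocalic spirantization (voiced stops become fricatives between vowels).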